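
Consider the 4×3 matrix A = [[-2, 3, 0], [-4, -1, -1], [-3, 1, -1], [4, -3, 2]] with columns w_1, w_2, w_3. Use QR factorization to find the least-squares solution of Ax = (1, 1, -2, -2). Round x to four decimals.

w_1 = (-2, -4, -3, 4); ‖w_1‖ = 6.7082, so q_1 = (-0.2981, -0.5963, -0.4472, 0.5963).
q_1·w_2 = (-0.2981)·3 + (-0.5963)·(-1) + (-0.4472)·1 + 0.5963·(-3) = -2.5342.
u_2 = w_2 + 2.5342·q_1 = (2.2444, -2.5111, -0.1333, -1.4889).
‖u_2‖ = 3.6848, so q_2 = (0.6091, -0.6815, -0.0362, -0.4041).
q_1·w_3 = (-0.2981)·0 + (-0.5963)·(-1) + (-0.4472)·(-1) + 0.5963·2 = 2.2361; q_2·w_3 = 0.6091·0 + (-0.6815)·(-1) + (-0.0362)·(-1) + (-0.4041)·2 = -0.0905.
u_3 = w_3 − 2.2361·q_1 + 0.0905·q_2 = (0.7218, 0.2717, -0.0033, 0.6301).
‖u_3‖ = 0.9959, so q_3 = (0.7247, 0.2728, -0.0033, 0.6327).
Qᵀb = (-1.1926, 0.8081, -0.2613).
Back-substitute: x_3 = -0.2613/0.9959 = -0.2624.
x_2 = (0.8081 + 0.0905·(-0.2624))/3.6848 = 0.2129.
x_1 = (-1.1926 + 2.5342·0.2129 − 2.2361·(-0.2624))/6.7082 = -0.0099.

x = (-0.0099, 0.2129, -0.2624)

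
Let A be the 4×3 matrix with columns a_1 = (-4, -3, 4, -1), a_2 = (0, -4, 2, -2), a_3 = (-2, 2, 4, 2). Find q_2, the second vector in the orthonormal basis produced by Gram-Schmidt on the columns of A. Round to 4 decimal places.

a_1 = (-4, -3, 4, -1); ‖a_1‖ = 6.4807, so q_1 = (-0.6172, -0.4629, 0.6172, -0.1543).
q_1·a_2 = (-0.6172)·0 + (-0.4629)·(-4) + 0.6172·2 + (-0.1543)·(-2) = 3.3947.
u_2 = a_2 − 3.3947·q_1 = (2.0952, -2.4286, -0.0952, -1.4762).
‖u_2‖ = 3.5322, so q_2 = (0.5932, -0.6876, -0.0270, -0.4179).

q_2 = (0.5932, -0.6876, -0.0270, -0.4179)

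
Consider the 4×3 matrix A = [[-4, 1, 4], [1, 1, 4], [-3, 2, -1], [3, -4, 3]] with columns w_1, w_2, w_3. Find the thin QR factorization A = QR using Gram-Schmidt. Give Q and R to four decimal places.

w_1 = (-4, 1, -3, 3); ‖w_1‖ = 5.9161, so q_1 = (-0.6761, 0.1690, -0.5071, 0.5071).
q_1·w_2 = (-0.6761)·1 + 0.1690·1 + (-0.5071)·2 + 0.5071·(-4) = -3.5496.
u_2 = w_2 + 3.5496·q_1 = (-1.4000, 1.6000, 0.2000, -2.2000).
‖u_2‖ = 3.0659, so q_2 = (-0.4566, 0.5219, 0.0652, -0.7176).
q_1·w_3 = (-0.6761)·4 + 0.1690·4 + (-0.5071)·(-1) + 0.5071·3 = 0.0000; q_2·w_3 = (-0.4566)·4 + 0.5219·4 + 0.0652·(-1) + (-0.7176)·3 = -1.9570.
u_3 = w_3 + 0.0000·q_1 + 1.9570·q_2 = (3.1064, 5.0213, -0.8723, 1.5957).
‖u_3‖ = 6.1782, so q_3 = (0.5028, 0.8127, -0.1412, 0.2583).

Q = [[-0.6761, -0.4566, 0.5028], [0.1690, 0.5219, 0.8127], [-0.5071, 0.0652, -0.1412], [0.5071, -0.7176, 0.2583]], R = [[5.9161, -3.5496, 0.0000], [0.0000, 3.0659, -1.9570], [0.0000, 0.0000, 6.1782]]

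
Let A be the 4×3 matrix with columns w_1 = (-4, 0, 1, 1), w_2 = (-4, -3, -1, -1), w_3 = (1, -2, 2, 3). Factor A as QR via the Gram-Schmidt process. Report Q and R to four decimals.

w_1 = (-4, 0, 1, 1); ‖w_1‖ = 4.2426, so q_1 = (-0.9428, 0.0000, 0.2357, 0.2357).
q_1·w_2 = (-0.9428)·(-4) + 0.0000·(-3) + 0.2357·(-1) + 0.2357·(-1) = 3.2998.
u_2 = w_2 − 3.2998·q_1 = (-0.8889, -3.0000, -1.7778, -1.7778).
‖u_2‖ = 4.0139, so q_2 = (-0.2215, -0.7474, -0.4429, -0.4429).
q_1·w_3 = (-0.9428)·1 + 0.0000·(-2) + 0.2357·2 + 0.2357·3 = 0.2357; q_2·w_3 = (-0.2215)·1 + (-0.7474)·(-2) + (-0.4429)·2 + (-0.4429)·3 = -0.9412.
u_3 = w_3 − 0.2357·q_1 + 0.9412·q_2 = (1.0138, -2.7034, 1.5276, 2.5276).
‖u_3‖ = 4.1302, so q_3 = (0.2455, -0.6546, 0.3699, 0.6120).

Q = [[-0.9428, -0.2215, 0.2455], [0.0000, -0.7474, -0.6546], [0.2357, -0.4429, 0.3699], [0.2357, -0.4429, 0.6120]], R = [[4.2426, 3.2998, 0.2357], [0.0000, 4.0139, -0.9412], [0.0000, 0.0000, 4.1302]]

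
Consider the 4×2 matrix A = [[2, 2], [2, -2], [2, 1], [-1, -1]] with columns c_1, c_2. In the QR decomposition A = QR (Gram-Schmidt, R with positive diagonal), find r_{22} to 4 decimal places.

e_1 = c_1/‖c_1‖ = (2, 2, 2, -1)/3.6056 = (0.5547, 0.5547, 0.5547, -0.2774).
r_{12} = e_1·c_2 = 0.8321.
u_2 = c_2 − 0.8321·e_1 = (1.5385, -2.4615, 0.5385, -0.7692).
r_{22} = ‖u_2‖ = 3.0509.

r_{22} = 3.0509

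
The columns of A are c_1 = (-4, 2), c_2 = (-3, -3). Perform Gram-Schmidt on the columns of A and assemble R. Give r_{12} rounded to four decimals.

e_1 = c_1/‖c_1‖ = (-4, 2)/4.4721 = (-0.8944, 0.4472).
r_{12} = e_1·c_2 = 1.3416.

r_{12} = 1.3416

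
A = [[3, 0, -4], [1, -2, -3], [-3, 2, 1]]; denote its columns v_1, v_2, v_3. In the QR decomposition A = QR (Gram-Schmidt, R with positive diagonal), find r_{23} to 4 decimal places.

v_1 = (3, 1, -3); ‖v_1‖ = 4.3589, so q_1 = (0.6882, 0.2294, -0.6882).
q_1·v_2 = 0.6882·0 + 0.2294·(-2) + (-0.6882)·2 = -1.8353.
u_2 = v_2 + 1.8353·q_1 = (1.2632, -1.5789, 0.7368).
‖u_2‖ = 2.1521, so q_2 = (0.5869, -0.7337, 0.3424).
r_{23} = q_2·v_3 = 0.1956.

r_{23} = 0.1956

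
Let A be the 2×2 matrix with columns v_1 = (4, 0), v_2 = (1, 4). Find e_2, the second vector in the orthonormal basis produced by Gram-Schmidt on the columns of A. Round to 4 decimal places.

e_2 = (0.0000, 1.0000)

v_1 = (4, 0); ‖v_1‖ = 4.0000, so e_1 = (1.0000, 0.0000).
e_1·v_2 = 1.0000·1 + 0.0000·4 = 1.0000.
u_2 = v_2 − 1.0000·e_1 = (0.0000, 4.0000).
‖u_2‖ = 4.0000, so e_2 = (0.0000, 1.0000).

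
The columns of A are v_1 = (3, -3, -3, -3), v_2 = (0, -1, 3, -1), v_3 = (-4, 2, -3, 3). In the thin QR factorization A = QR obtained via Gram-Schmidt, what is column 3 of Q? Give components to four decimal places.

v_1 = (3, -3, -3, -3); ‖v_1‖ = 6.0000, so q_1 = (0.5000, -0.5000, -0.5000, -0.5000).
q_1·v_2 = 0.5000·0 + (-0.5000)·(-1) + (-0.5000)·3 + (-0.5000)·(-1) = -0.5000.
u_2 = v_2 + 0.5000·q_1 = (0.2500, -1.2500, 2.7500, -1.2500).
‖u_2‖ = 3.2787, so q_2 = (0.0762, -0.3812, 0.8387, -0.3812).
q_1·v_3 = 0.5000·(-4) + (-0.5000)·2 + (-0.5000)·(-3) + (-0.5000)·3 = -3.0000; q_2·v_3 = 0.0762·(-4) + (-0.3812)·2 + 0.8387·(-3) + (-0.3812)·3 = -4.7275.
u_3 = v_3 + 3.0000·q_1 + 4.7275·q_2 = (-2.1395, -1.3023, -0.5349, -0.3023).
‖u_3‖ = 2.5790, so q_3 = (-0.8296, -0.5050, -0.2074, -0.1172).

q_3 = (-0.8296, -0.5050, -0.2074, -0.1172)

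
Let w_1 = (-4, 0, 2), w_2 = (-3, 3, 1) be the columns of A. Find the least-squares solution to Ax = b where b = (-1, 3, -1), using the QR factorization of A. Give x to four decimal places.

x = (-0.6304, 1.0435)

w_1 = (-4, 0, 2); ‖w_1‖ = 4.4721, so e_1 = (-0.8944, 0.0000, 0.4472).
e_1·w_2 = (-0.8944)·(-3) + 0.0000·3 + 0.4472·1 = 3.1305.
u_2 = w_2 − 3.1305·e_1 = (-0.2000, 3.0000, -0.4000).
‖u_2‖ = 3.0332, so e_2 = (-0.0659, 0.9891, -0.1319).
Qᵀb = (0.4472, 3.1650).
Back-substitute: x_2 = 3.1650/3.0332 = 1.0435.
x_1 = (0.4472 − 3.1305·1.0435)/4.4721 = -0.6304.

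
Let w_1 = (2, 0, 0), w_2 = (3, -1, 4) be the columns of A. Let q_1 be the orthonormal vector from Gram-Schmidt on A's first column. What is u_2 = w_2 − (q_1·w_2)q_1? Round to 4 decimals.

w_1 = (2, 0, 0); ‖w_1‖ = 2.0000, so q_1 = (1.0000, 0.0000, 0.0000).
q_1·w_2 = 1.0000·3 + 0.0000·(-1) + 0.0000·4 = 3.0000.
u_2 = w_2 − 3.0000·q_1 = (0.0000, -1.0000, 4.0000).

u_2 = (0.0000, -1.0000, 4.0000)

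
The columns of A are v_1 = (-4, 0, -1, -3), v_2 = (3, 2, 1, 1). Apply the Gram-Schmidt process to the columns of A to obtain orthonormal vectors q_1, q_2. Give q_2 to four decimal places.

v_1 = (-4, 0, -1, -3); ‖v_1‖ = 5.0990, so q_1 = (-0.7845, 0.0000, -0.1961, -0.5883).
q_1·v_2 = (-0.7845)·3 + 0.0000·2 + (-0.1961)·1 + (-0.5883)·1 = -3.1379.
u_2 = v_2 + 3.1379·q_1 = (0.5385, 2.0000, 0.3846, -0.8462).
‖u_2‖ = 2.2702, so q_2 = (0.2372, 0.8810, 0.1694, -0.3727).

q_2 = (0.2372, 0.8810, 0.1694, -0.3727)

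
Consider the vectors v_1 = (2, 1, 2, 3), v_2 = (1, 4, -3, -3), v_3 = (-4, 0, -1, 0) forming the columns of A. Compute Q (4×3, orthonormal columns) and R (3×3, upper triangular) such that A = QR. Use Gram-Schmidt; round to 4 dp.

q_1 = v_1/‖v_1‖ = (2, 1, 2, 3)/4.2426 = (0.4714, 0.2357, 0.4714, 0.7071).
r_{12} = q_1·v_2 = -2.1213.
u_2 = v_2 + 2.1213·q_1 = (2.0000, 4.5000, -2.0000, -1.5000).
‖u_2‖ = 5.5227, so q_2 = (0.3621, 0.8148, -0.3621, -0.2716).
r_{13} = q_1·v_3 = -2.3570; r_{23} = q_2·v_3 = -1.0864.
u_3 = v_3 + 2.3570·q_1 + 1.0864·q_2 = (-2.4954, 1.4408, -0.2823, 1.3716).
‖u_3‖ = 3.2038, so q_3 = (-0.7789, 0.4497, -0.0881, 0.4281).

Q = [[0.4714, 0.3621, -0.7789], [0.2357, 0.8148, 0.4497], [0.4714, -0.3621, -0.0881], [0.7071, -0.2716, 0.4281]], R = [[4.2426, -2.1213, -2.3570], [0.0000, 5.5227, -1.0864], [0.0000, 0.0000, 3.2038]]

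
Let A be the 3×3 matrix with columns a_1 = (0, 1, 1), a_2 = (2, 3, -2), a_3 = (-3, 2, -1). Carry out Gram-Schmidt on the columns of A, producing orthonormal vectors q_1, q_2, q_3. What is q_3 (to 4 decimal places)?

a_1 = (0, 1, 1); ‖a_1‖ = 1.4142, so q_1 = (0.0000, 0.7071, 0.7071).
q_1·a_2 = 0.0000·2 + 0.7071·3 + 0.7071·(-2) = 0.7071.
u_2 = a_2 − 0.7071·q_1 = (2.0000, 2.5000, -2.5000).
‖u_2‖ = 4.0620, so q_2 = (0.4924, 0.6155, -0.6155).
q_1·a_3 = 0.0000·(-3) + 0.7071·2 + 0.7071·(-1) = 0.7071; q_2·a_3 = 0.4924·(-3) + 0.6155·2 + (-0.6155)·(-1) = 0.3693.
u_3 = a_3 − 0.7071·q_1 − 0.3693·q_2 = (-3.1818, 1.2727, -1.2727).
‖u_3‖ = 3.6556, so q_3 = (-0.8704, 0.3482, -0.3482).

q_3 = (-0.8704, 0.3482, -0.3482)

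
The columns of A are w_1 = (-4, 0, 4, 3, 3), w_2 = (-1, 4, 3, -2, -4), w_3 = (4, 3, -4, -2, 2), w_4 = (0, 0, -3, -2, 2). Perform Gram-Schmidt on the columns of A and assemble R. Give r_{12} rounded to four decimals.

r_{12} = -0.2828

w_1 = (-4, 0, 4, 3, 3); ‖w_1‖ = 7.0711, so e_1 = (-0.5657, 0.0000, 0.5657, 0.4243, 0.4243).
r_{12} = e_1·w_2 = -0.2828.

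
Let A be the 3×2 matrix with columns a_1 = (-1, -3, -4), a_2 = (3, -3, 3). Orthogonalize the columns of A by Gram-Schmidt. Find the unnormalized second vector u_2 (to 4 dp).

u_2 = (2.7692, -3.6923, 2.0769)

a_1 = (-1, -3, -4); ‖a_1‖ = 5.0990, so e_1 = (-0.1961, -0.5883, -0.7845).
e_1·a_2 = (-0.1961)·3 + (-0.5883)·(-3) + (-0.7845)·3 = -1.1767.
u_2 = a_2 + 1.1767·e_1 = (2.7692, -3.6923, 2.0769).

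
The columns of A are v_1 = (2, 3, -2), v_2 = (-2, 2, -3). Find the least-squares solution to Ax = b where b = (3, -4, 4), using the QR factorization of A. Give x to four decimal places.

v_1 = (2, 3, -2); ‖v_1‖ = 4.1231, so e_1 = (0.4851, 0.7276, -0.4851).
e_1·v_2 = 0.4851·(-2) + 0.7276·2 + (-0.4851)·(-3) = 1.9403.
u_2 = v_2 − 1.9403·e_1 = (-2.9412, 0.5882, -2.0588).
‖u_2‖ = 3.6380, so e_2 = (-0.8085, 0.1617, -0.5659).
Qᵀb = (-3.3955, -5.3358).
Back-substitute: x_2 = -5.3358/3.6380 = -1.4667.
x_1 = (-3.3955 − 1.9403·(-1.4667))/4.1231 = -0.1333.

x = (-0.1333, -1.4667)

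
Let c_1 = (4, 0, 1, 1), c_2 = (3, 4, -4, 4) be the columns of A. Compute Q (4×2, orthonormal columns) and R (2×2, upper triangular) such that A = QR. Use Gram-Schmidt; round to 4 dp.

c_1 = (4, 0, 1, 1); ‖c_1‖ = 4.2426, so e_1 = (0.9428, 0.0000, 0.2357, 0.2357).
e_1·c_2 = 0.9428·3 + 0.0000·4 + 0.2357·(-4) + 0.2357·4 = 2.8284.
u_2 = c_2 − 2.8284·e_1 = (0.3333, 4.0000, -4.6667, 3.3333).
‖u_2‖ = 7.0000, so e_2 = (0.0476, 0.5714, -0.6667, 0.4762).

Q = [[0.9428, 0.0476], [0.0000, 0.5714], [0.2357, -0.6667], [0.2357, 0.4762]], R = [[4.2426, 2.8284], [0.0000, 7.0000]]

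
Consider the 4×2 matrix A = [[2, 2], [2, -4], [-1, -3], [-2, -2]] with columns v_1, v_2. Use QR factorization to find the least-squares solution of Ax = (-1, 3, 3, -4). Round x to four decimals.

x = (0.8143, -0.5286)

v_1 = (2, 2, -1, -2); ‖v_1‖ = 3.6056, so q_1 = (0.5547, 0.5547, -0.2774, -0.5547).
q_1·v_2 = 0.5547·2 + 0.5547·(-4) + (-0.2774)·(-3) + (-0.5547)·(-2) = 0.8321.
u_2 = v_2 − 0.8321·q_1 = (1.5385, -4.4615, -2.7692, -1.5385).
‖u_2‖ = 5.6840, so q_2 = (0.2707, -0.7849, -0.4872, -0.2707).
Qᵀb = (2.4962, -3.0044).
Back-substitute: x_2 = -3.0044/5.6840 = -0.5286.
x_1 = (2.4962 − 0.8321·(-0.5286))/3.6056 = 0.8143.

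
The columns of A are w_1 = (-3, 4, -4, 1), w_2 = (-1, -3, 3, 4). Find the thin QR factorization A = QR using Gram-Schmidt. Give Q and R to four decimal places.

e_1 = w_1/‖w_1‖ = (-3, 4, -4, 1)/6.4807 = (-0.4629, 0.6172, -0.6172, 0.1543).
r_{12} = e_1·w_2 = -2.6232.
u_2 = w_2 + 2.6232·e_1 = (-2.2143, -1.3810, 1.3810, 4.4048).
‖u_2‖ = 5.3027, so e_2 = (-0.4176, -0.2604, 0.2604, 0.8307).

Q = [[-0.4629, -0.4176], [0.6172, -0.2604], [-0.6172, 0.2604], [0.1543, 0.8307]], R = [[6.4807, -2.6232], [0.0000, 5.3027]]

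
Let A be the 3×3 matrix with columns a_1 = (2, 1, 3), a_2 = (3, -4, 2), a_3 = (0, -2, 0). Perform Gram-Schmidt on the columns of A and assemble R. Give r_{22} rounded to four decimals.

r_{22} = 4.9425

a_1 = (2, 1, 3); ‖a_1‖ = 3.7417, so e_1 = (0.5345, 0.2673, 0.8018).
e_1·a_2 = 0.5345·3 + 0.2673·(-4) + 0.8018·2 = 2.1381.
u_2 = a_2 − 2.1381·e_1 = (1.8571, -4.5714, 0.2857).
r_{22} = ‖u_2‖ = 4.9425.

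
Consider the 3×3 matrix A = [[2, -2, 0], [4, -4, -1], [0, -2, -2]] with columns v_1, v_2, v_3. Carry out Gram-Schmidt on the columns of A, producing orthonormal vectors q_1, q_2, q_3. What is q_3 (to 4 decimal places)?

v_1 = (2, 4, 0); ‖v_1‖ = 4.4721, so q_1 = (0.4472, 0.8944, 0.0000).
q_1·v_2 = 0.4472·(-2) + 0.8944·(-4) + 0.0000·(-2) = -4.4721.
u_2 = v_2 + 4.4721·q_1 = (0.0000, 0.0000, -2.0000).
‖u_2‖ = 2.0000, so q_2 = (0.0000, 0.0000, -1.0000).
q_1·v_3 = 0.4472·0 + 0.8944·(-1) + 0.0000·(-2) = -0.8944; q_2·v_3 = 0.0000·0 + 0.0000·(-1) + (-1.0000)·(-2) = 2.0000.
u_3 = v_3 + 0.8944·q_1 − 2.0000·q_2 = (0.4000, -0.2000, 0.0000).
‖u_3‖ = 0.4472, so q_3 = (0.8944, -0.4472, 0.0000).

q_3 = (0.8944, -0.4472, 0.0000)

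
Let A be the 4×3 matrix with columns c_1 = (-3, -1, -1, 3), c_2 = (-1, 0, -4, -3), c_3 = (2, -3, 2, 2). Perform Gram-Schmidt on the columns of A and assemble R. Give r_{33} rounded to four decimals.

e_1 = c_1/‖c_1‖ = (-3, -1, -1, 3)/4.4721 = (-0.6708, -0.2236, -0.2236, 0.6708).
r_{12} = e_1·c_2 = -0.4472.
u_2 = c_2 + 0.4472·e_1 = (-1.3000, -0.1000, -4.1000, -2.7000).
‖u_2‖ = 5.0794, so e_2 = (-0.2559, -0.0197, -0.8072, -0.5316).
r_{13} = e_1·c_3 = 0.2236; r_{23} = e_2·c_3 = -3.1303.
u_3 = c_3 − 0.2236·e_1 + 3.1303·e_2 = (1.3488, -3.0116, -0.4767, 0.1860).
r_{33} = ‖u_3‖ = 3.3393.

r_{33} = 3.3393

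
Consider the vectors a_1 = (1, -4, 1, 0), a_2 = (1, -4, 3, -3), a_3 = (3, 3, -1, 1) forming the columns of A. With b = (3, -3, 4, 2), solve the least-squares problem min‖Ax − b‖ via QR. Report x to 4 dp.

x = (1.2049, 0.1869, 0.6426)

a_1 = (1, -4, 1, 0); ‖a_1‖ = 4.2426, so e_1 = (0.2357, -0.9428, 0.2357, 0.0000).
e_1·a_2 = 0.2357·1 + (-0.9428)·(-4) + 0.2357·3 + 0.0000·(-3) = 4.7140.
u_2 = a_2 − 4.7140·e_1 = (-0.1111, 0.4444, 1.8889, -3.0000).
‖u_2‖ = 3.5746, so e_2 = (-0.0311, 0.1243, 0.5284, -0.8393).
e_1·a_3 = 0.2357·3 + (-0.9428)·3 + 0.2357·(-1) + 0.0000·1 = -2.3570; e_2·a_3 = (-0.0311)·3 + 0.1243·3 + 0.5284·(-1) + (-0.8393)·1 = -1.0879.
u_3 = a_3 + 2.3570·e_1 + 1.0879·e_2 = (3.5217, 0.9130, 0.1304, 0.0870).
‖u_3‖ = 3.6415, so e_3 = (0.9671, 0.2507, 0.0358, 0.0239).
Qᵀb = (4.4783, -0.0311, 2.3401).
Back-substitute: x_3 = 2.3401/3.6415 = 0.6426.
x_2 = (-0.0311 + 1.0879·0.6426)/3.5746 = 0.1869.
x_1 = (4.4783 − 4.7140·0.1869 + 2.3570·0.6426)/4.2426 = 1.2049.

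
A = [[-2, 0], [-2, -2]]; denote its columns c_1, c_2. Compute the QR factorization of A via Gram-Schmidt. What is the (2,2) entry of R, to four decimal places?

r_{22} = 1.4142

c_1 = (-2, -2); ‖c_1‖ = 2.8284, so e_1 = (-0.7071, -0.7071).
e_1·c_2 = (-0.7071)·0 + (-0.7071)·(-2) = 1.4142.
u_2 = c_2 − 1.4142·e_1 = (1.0000, -1.0000).
r_{22} = ‖u_2‖ = 1.4142.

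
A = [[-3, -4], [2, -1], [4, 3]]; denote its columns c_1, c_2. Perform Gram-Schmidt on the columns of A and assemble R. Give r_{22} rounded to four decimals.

e_1 = c_1/‖c_1‖ = (-3, 2, 4)/5.3852 = (-0.5571, 0.3714, 0.7428).
r_{12} = e_1·c_2 = 4.0853.
u_2 = c_2 − 4.0853·e_1 = (-1.7241, -2.5172, -0.0345).
r_{22} = ‖u_2‖ = 3.0513.

r_{22} = 3.0513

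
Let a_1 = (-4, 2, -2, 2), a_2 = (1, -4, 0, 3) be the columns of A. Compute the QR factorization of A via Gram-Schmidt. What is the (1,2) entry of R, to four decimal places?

a_1 = (-4, 2, -2, 2); ‖a_1‖ = 5.2915, so q_1 = (-0.7559, 0.3780, -0.3780, 0.3780).
r_{12} = q_1·a_2 = -1.1339.

r_{12} = -1.1339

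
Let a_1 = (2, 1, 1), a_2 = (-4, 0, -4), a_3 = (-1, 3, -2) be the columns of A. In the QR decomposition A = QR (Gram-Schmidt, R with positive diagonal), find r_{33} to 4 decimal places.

r_{33} = 1.1547

q_1 = a_1/‖a_1‖ = (2, 1, 1)/2.4495 = (0.8165, 0.4082, 0.4082).
r_{12} = q_1·a_2 = -4.8990.
u_2 = a_2 + 4.8990·q_1 = (0.0000, 2.0000, -2.0000).
‖u_2‖ = 2.8284, so q_2 = (0.0000, 0.7071, -0.7071).
r_{13} = q_1·a_3 = -0.4082; r_{23} = q_2·a_3 = 3.5355.
u_3 = a_3 + 0.4082·q_1 − 3.5355·q_2 = (-0.6667, 0.6667, 0.6667).
r_{33} = ‖u_3‖ = 1.1547.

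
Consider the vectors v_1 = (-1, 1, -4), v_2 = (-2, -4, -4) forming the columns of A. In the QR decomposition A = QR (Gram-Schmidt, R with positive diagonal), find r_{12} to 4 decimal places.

r_{12} = 3.2998

e_1 = v_1/‖v_1‖ = (-1, 1, -4)/4.2426 = (-0.2357, 0.2357, -0.9428).
r_{12} = e_1·v_2 = 3.2998.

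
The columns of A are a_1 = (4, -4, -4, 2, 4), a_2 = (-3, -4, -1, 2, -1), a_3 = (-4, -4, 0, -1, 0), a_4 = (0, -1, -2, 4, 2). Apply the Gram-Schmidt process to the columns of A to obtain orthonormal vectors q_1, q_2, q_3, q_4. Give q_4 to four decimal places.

a_1 = (4, -4, -4, 2, 4); ‖a_1‖ = 8.2462, so q_1 = (0.4851, -0.4851, -0.4851, 0.2425, 0.4851).
q_1·a_2 = 0.4851·(-3) + (-0.4851)·(-4) + (-0.4851)·(-1) + 0.2425·2 + 0.4851·(-1) = 0.9701.
u_2 = a_2 − 0.9701·q_1 = (-3.4706, -3.5294, -0.5294, 1.7647, -1.4706).
‖u_2‖ = 5.4826, so q_2 = (-0.6330, -0.6437, -0.0966, 0.3219, -0.2682).
q_1·a_3 = 0.4851·(-4) + (-0.4851)·(-4) + (-0.4851)·0 + 0.2425·(-1) + 0.4851·0 = -0.2425; q_2·a_3 = (-0.6330)·(-4) + (-0.6437)·(-4) + (-0.0966)·0 + 0.3219·(-1) + (-0.2682)·0 = 4.7852.
u_3 = a_3 + 0.2425·q_1 − 4.7852·q_2 = (-0.8532, -1.0372, 0.3444, -2.4814, 1.4012).
‖u_3‖ = 3.1691, so q_3 = (-0.2692, -0.3273, 0.1087, -0.7830, 0.4421).
q_1·a_4 = 0.4851·0 + (-0.4851)·(-1) + (-0.4851)·(-2) + 0.2425·4 + 0.4851·2 = 3.3955; q_2·a_4 = (-0.6330)·0 + (-0.6437)·(-1) + (-0.0966)·(-2) + 0.3219·4 + (-0.2682)·2 = 1.5879; q_3·a_4 = (-0.2692)·0 + (-0.3273)·(-1) + 0.1087·(-2) + (-0.7830)·4 + 0.4421·2 = -2.1378.
u_4 = a_4 − 3.3955·q_1 − 1.5879·q_2 + 2.1378·q_3 = (-1.2175, 0.9696, 0.0327, 0.9914, 1.7241).
‖u_4‖ = 2.5256, so q_4 = (-0.4820, 0.3839, 0.0130, 0.3925, 0.6826).

q_4 = (-0.4820, 0.3839, 0.0130, 0.3925, 0.6826)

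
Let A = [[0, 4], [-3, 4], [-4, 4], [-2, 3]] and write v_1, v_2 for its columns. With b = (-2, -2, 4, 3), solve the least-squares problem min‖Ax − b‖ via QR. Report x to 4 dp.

x = (-1.2193, -0.5694)

q_1 = v_1/‖v_1‖ = (0, -3, -4, -2)/5.3852 = (0.0000, -0.5571, -0.7428, -0.3714).
r_{12} = q_1·v_2 = -6.3136.
u_2 = v_2 + 6.3136·q_1 = (4.0000, 0.4828, -0.6897, 0.6552).
‖u_2‖ = 4.1398, so q_2 = (0.9662, 0.1166, -0.1666, 0.1583).
Qᵀb = (-2.9711, -2.3573).
Back-substitute: x_2 = -2.3573/4.1398 = -0.5694.
x_1 = (-2.9711 + 6.3136·(-0.5694))/5.3852 = -1.2193.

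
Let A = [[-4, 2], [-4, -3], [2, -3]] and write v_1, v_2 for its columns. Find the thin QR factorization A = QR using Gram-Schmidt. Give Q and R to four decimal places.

Q = [[-0.6667, 0.3800], [-0.6667, -0.6887], [0.3333, -0.6175]], R = [[6.0000, -0.3333], [0.0000, 4.6786]]

e_1 = v_1/‖v_1‖ = (-4, -4, 2)/6.0000 = (-0.6667, -0.6667, 0.3333).
r_{12} = e_1·v_2 = -0.3333.
u_2 = v_2 + 0.3333·e_1 = (1.7778, -3.2222, -2.8889).
‖u_2‖ = 4.6786, so e_2 = (0.3800, -0.6887, -0.6175).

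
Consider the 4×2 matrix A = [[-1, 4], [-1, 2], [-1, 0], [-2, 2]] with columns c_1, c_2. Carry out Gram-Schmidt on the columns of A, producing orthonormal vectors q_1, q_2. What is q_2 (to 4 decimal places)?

c_1 = (-1, -1, -1, -2); ‖c_1‖ = 2.6458, so q_1 = (-0.3780, -0.3780, -0.3780, -0.7559).
q_1·c_2 = (-0.3780)·4 + (-0.3780)·2 + (-0.3780)·0 + (-0.7559)·2 = -3.7796.
u_2 = c_2 + 3.7796·q_1 = (2.5714, 0.5714, -1.4286, -0.8571).
‖u_2‖ = 3.1168, so q_2 = (0.8250, 0.1833, -0.4583, -0.2750).

q_2 = (0.8250, 0.1833, -0.4583, -0.2750)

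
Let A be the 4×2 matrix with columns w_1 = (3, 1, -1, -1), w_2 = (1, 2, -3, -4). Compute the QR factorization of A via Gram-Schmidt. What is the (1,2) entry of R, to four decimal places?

q_1 = w_1/‖w_1‖ = (3, 1, -1, -1)/3.4641 = (0.8660, 0.2887, -0.2887, -0.2887).
r_{12} = q_1·w_2 = 3.4641.

r_{12} = 3.4641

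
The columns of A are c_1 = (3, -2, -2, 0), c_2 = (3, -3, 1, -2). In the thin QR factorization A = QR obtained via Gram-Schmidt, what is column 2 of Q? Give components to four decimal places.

q_1 = c_1/‖c_1‖ = (3, -2, -2, 0)/4.1231 = (0.7276, -0.4851, -0.4851, 0.0000).
r_{12} = q_1·c_2 = 3.1530.
u_2 = c_2 − 3.1530·q_1 = (0.7059, -1.4706, 2.5294, -2.0000).
‖u_2‖ = 3.6137, so q_2 = (0.1953, -0.4069, 0.7000, -0.5534).

q_2 = (0.1953, -0.4069, 0.7000, -0.5534)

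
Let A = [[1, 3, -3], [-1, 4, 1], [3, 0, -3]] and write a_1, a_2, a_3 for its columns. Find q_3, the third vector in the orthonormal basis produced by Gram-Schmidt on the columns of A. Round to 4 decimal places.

a_1 = (1, -1, 3); ‖a_1‖ = 3.3166, so q_1 = (0.3015, -0.3015, 0.9045).
q_1·a_2 = 0.3015·3 + (-0.3015)·4 + 0.9045·0 = -0.3015.
u_2 = a_2 + 0.3015·q_1 = (3.0909, 3.9091, 0.2727).
‖u_2‖ = 4.9909, so q_2 = (0.6193, 0.7832, 0.0546).
q_1·a_3 = 0.3015·(-3) + (-0.3015)·1 + 0.9045·(-3) = -3.9196; q_2·a_3 = 0.6193·(-3) + 0.7832·1 + 0.0546·(-3) = -1.2386.
u_3 = a_3 + 3.9196·q_1 + 1.2386·q_2 = (-1.0511, 0.7883, 0.6131).
‖u_3‖ = 1.4499, so q_3 = (-0.7249, 0.5437, 0.4229).

q_3 = (-0.7249, 0.5437, 0.4229)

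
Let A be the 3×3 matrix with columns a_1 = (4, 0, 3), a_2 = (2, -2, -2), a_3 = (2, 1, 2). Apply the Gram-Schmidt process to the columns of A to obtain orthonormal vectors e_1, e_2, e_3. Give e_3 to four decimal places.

e_3 = (0.3487, 0.8137, -0.4650)

e_1 = a_1/‖a_1‖ = (4, 0, 3)/5.0000 = (0.8000, 0.0000, 0.6000).
r_{12} = e_1·a_2 = 0.4000.
u_2 = a_2 − 0.4000·e_1 = (1.6800, -2.0000, -2.2400).
‖u_2‖ = 3.4409, so e_2 = (0.4882, -0.5812, -0.6510).
r_{13} = e_1·a_3 = 2.8000; r_{23} = e_2·a_3 = -0.9067.
u_3 = a_3 − 2.8000·e_1 + 0.9067·e_2 = (0.2027, 0.4730, -0.2703).
‖u_3‖ = 0.5812, so e_3 = (0.3487, 0.8137, -0.4650).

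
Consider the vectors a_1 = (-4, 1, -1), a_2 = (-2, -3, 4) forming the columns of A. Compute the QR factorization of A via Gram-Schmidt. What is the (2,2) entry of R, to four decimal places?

r_{22} = 5.3800

q_1 = a_1/‖a_1‖ = (-4, 1, -1)/4.2426 = (-0.9428, 0.2357, -0.2357).
r_{12} = q_1·a_2 = 0.2357.
u_2 = a_2 − 0.2357·q_1 = (-1.7778, -3.0556, 4.0556).
r_{22} = ‖u_2‖ = 5.3800.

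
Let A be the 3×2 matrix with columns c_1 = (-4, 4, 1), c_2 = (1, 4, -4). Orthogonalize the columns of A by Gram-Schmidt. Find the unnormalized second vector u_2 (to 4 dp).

u_2 = (1.9697, 3.0303, -4.2424)

c_1 = (-4, 4, 1); ‖c_1‖ = 5.7446, so e_1 = (-0.6963, 0.6963, 0.1741).
e_1·c_2 = (-0.6963)·1 + 0.6963·4 + 0.1741·(-4) = 1.3926.
u_2 = c_2 − 1.3926·e_1 = (1.9697, 3.0303, -4.2424).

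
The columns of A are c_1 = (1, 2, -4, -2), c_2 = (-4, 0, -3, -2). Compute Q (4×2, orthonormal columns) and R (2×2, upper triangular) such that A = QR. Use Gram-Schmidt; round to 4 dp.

c_1 = (1, 2, -4, -2); ‖c_1‖ = 5.0000, so e_1 = (0.2000, 0.4000, -0.8000, -0.4000).
e_1·c_2 = 0.2000·(-4) + 0.4000·0 + (-0.8000)·(-3) + (-0.4000)·(-2) = 2.4000.
u_2 = c_2 − 2.4000·e_1 = (-4.4800, -0.9600, -1.0800, -1.0400).
‖u_2‖ = 4.8208, so e_2 = (-0.9293, -0.1991, -0.2240, -0.2157).

Q = [[0.2000, -0.9293], [0.4000, -0.1991], [-0.8000, -0.2240], [-0.4000, -0.2157]], R = [[5.0000, 2.4000], [0.0000, 4.8208]]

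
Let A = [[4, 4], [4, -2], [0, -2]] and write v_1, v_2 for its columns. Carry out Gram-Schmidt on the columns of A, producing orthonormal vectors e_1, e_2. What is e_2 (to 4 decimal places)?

e_2 = (0.6396, -0.6396, -0.4264)

v_1 = (4, 4, 0); ‖v_1‖ = 5.6569, so e_1 = (0.7071, 0.7071, 0.0000).
e_1·v_2 = 0.7071·4 + 0.7071·(-2) + 0.0000·(-2) = 1.4142.
u_2 = v_2 − 1.4142·e_1 = (3.0000, -3.0000, -2.0000).
‖u_2‖ = 4.6904, so e_2 = (0.6396, -0.6396, -0.4264).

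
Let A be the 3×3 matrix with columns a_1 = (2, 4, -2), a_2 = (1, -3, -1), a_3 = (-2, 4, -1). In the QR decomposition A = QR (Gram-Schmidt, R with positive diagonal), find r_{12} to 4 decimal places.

a_1 = (2, 4, -2); ‖a_1‖ = 4.8990, so e_1 = (0.4082, 0.8165, -0.4082).
r_{12} = e_1·a_2 = -1.6330.

r_{12} = -1.6330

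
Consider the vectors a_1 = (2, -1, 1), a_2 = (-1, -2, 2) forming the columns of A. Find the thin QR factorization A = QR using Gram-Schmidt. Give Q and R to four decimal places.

Q = [[0.8165, -0.5774], [-0.4082, -0.5774], [0.4082, 0.5774]], R = [[2.4495, 0.8165], [0.0000, 2.8868]]

q_1 = a_1/‖a_1‖ = (2, -1, 1)/2.4495 = (0.8165, -0.4082, 0.4082).
r_{12} = q_1·a_2 = 0.8165.
u_2 = a_2 − 0.8165·q_1 = (-1.6667, -1.6667, 1.6667).
‖u_2‖ = 2.8868, so q_2 = (-0.5774, -0.5774, 0.5774).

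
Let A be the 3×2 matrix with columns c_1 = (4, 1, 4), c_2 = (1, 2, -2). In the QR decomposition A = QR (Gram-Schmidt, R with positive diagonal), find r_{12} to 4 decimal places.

c_1 = (4, 1, 4); ‖c_1‖ = 5.7446, so q_1 = (0.6963, 0.1741, 0.6963).
r_{12} = q_1·c_2 = -0.3482.

r_{12} = -0.3482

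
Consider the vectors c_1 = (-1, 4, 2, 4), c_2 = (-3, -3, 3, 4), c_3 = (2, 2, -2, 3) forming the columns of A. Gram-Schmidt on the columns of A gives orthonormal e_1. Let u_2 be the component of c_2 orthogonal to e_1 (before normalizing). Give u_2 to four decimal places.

u_2 = (-2.6486, -4.4054, 2.2973, 2.5946)

c_1 = (-1, 4, 2, 4); ‖c_1‖ = 6.0828, so e_1 = (-0.1644, 0.6576, 0.3288, 0.6576).
e_1·c_2 = (-0.1644)·(-3) + 0.6576·(-3) + 0.3288·3 + 0.6576·4 = 2.1372.
u_2 = c_2 − 2.1372·e_1 = (-2.6486, -4.4054, 2.2973, 2.5946).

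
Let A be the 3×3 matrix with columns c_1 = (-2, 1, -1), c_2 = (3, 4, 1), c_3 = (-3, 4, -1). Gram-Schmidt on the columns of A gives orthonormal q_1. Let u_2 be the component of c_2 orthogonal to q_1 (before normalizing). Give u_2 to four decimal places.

u_2 = (2.0000, 4.5000, 0.5000)

c_1 = (-2, 1, -1); ‖c_1‖ = 2.4495, so q_1 = (-0.8165, 0.4082, -0.4082).
q_1·c_2 = (-0.8165)·3 + 0.4082·4 + (-0.4082)·1 = -1.2247.
u_2 = c_2 + 1.2247·q_1 = (2.0000, 4.5000, 0.5000).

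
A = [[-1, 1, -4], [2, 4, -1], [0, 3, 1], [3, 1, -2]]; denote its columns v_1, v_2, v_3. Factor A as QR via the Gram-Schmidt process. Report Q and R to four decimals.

v_1 = (-1, 2, 0, 3); ‖v_1‖ = 3.7417, so q_1 = (-0.2673, 0.5345, 0.0000, 0.8018).
q_1·v_2 = (-0.2673)·1 + 0.5345·4 + 0.0000·3 + 0.8018·1 = 2.6726.
u_2 = v_2 − 2.6726·q_1 = (1.7143, 2.5714, 3.0000, -1.1429).
‖u_2‖ = 4.4561, so q_2 = (0.3847, 0.5771, 0.6732, -0.2565).
q_1·v_3 = (-0.2673)·(-4) + 0.5345·(-1) + 0.0000·1 + 0.8018·(-2) = -1.0690; q_2·v_3 = 0.3847·(-4) + 0.5771·(-1) + 0.6732·1 + (-0.2565)·(-2) = -0.9297.
u_3 = v_3 + 1.0690·q_1 + 0.9297·q_2 = (-3.9281, 0.1079, 1.6259, -1.3813).
‖u_3‖ = 4.4713, so q_3 = (-0.8785, 0.0241, 0.3636, -0.3089).

Q = [[-0.2673, 0.3847, -0.8785], [0.5345, 0.5771, 0.0241], [0.0000, 0.6732, 0.3636], [0.8018, -0.2565, -0.3089]], R = [[3.7417, 2.6726, -1.0690], [0.0000, 4.4561, -0.9297], [0.0000, 0.0000, 4.4713]]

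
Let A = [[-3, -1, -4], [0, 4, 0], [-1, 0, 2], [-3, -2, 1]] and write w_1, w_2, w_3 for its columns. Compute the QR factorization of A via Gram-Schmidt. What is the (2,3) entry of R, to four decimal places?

r_{23} = -0.3216

w_1 = (-3, 0, -1, -3); ‖w_1‖ = 4.3589, so e_1 = (-0.6882, 0.0000, -0.2294, -0.6882).
e_1·w_2 = (-0.6882)·(-1) + 0.0000·4 + (-0.2294)·0 + (-0.6882)·(-2) = 2.0647.
u_2 = w_2 − 2.0647·e_1 = (0.4211, 4.0000, 0.4737, -0.5789).
‖u_2‖ = 4.0911, so e_2 = (0.1029, 0.9777, 0.1158, -0.1415).
r_{23} = e_2·w_3 = -0.3216.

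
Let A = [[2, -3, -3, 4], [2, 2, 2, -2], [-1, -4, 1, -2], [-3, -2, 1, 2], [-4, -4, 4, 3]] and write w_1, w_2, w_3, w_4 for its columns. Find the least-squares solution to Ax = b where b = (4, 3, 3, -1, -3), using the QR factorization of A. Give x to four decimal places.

w_1 = (2, 2, -1, -3, -4); ‖w_1‖ = 5.8310, so q_1 = (0.3430, 0.3430, -0.1715, -0.5145, -0.6860).
q_1·w_2 = 0.3430·(-3) + 0.3430·2 + (-0.1715)·(-4) + (-0.5145)·(-2) + (-0.6860)·(-4) = 4.1160.
u_2 = w_2 − 4.1160·q_1 = (-4.4118, 0.5882, -3.2941, 0.1176, -1.1765).
‖u_2‖ = 5.6621, so q_2 = (-0.7792, 0.1039, -0.5818, 0.0208, -0.2078).
q_1·w_3 = 0.3430·(-3) + 0.3430·2 + (-0.1715)·1 + (-0.5145)·1 + (-0.6860)·4 = -3.7730; q_2·w_3 = (-0.7792)·(-3) + 0.1039·2 + (-0.5818)·1 + 0.0208·1 + (-0.2078)·4 = 1.1532.
u_3 = w_3 + 3.7730·q_1 − 1.1532·q_2 = (-0.8073, 3.1743, 1.0239, -0.9651, 1.6514).
‖u_3‖ = 3.9287, so q_3 = (-0.2055, 0.8080, 0.2606, -0.2457, 0.4203).
q_1·w_4 = 0.3430·4 + 0.3430·(-2) + (-0.1715)·(-2) + (-0.5145)·2 + (-0.6860)·3 = -2.0580; q_2·w_4 = (-0.7792)·4 + 0.1039·(-2) + (-0.5818)·(-2) + 0.0208·2 + (-0.2078)·3 = -2.7427; q_3·w_4 = (-0.2055)·4 + 0.8080·(-2) + 0.2606·(-2) + (-0.2457)·2 + 0.4203·3 = -2.1895.
u_4 = w_4 + 2.0580·q_1 + 2.7427·q_2 + 2.1895·q_3 = (2.1189, 0.7599, -3.3780, 0.4603, 1.9387).
‖u_4‖ = 4.5220, so q_4 = (0.4686, 0.1680, -0.7470, 0.1018, 0.4287).
Qᵀb = (4.4590, -3.9479, 1.3684, -1.2506).
Back-substitute: x_4 = -1.2506/4.5220 = -0.2766.
x_3 = (1.3684 + 2.1895·(-0.2766))/3.9287 = 0.1942.
x_2 = (-3.9479 − 1.1532·0.1942 + 2.7427·(-0.2766))/5.6621 = -0.8708.
x_1 = (4.4590 − 4.1160·(-0.8708) + 3.7730·0.1942 + 2.0580·(-0.2766))/5.8310 = 1.4074.

x = (1.4074, -0.8708, 0.1942, -0.2766)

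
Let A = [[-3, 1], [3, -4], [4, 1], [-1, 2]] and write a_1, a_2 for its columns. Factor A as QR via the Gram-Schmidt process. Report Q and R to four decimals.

a_1 = (-3, 3, 4, -1); ‖a_1‖ = 5.9161, so q_1 = (-0.5071, 0.5071, 0.6761, -0.1690).
q_1·a_2 = (-0.5071)·1 + 0.5071·(-4) + 0.6761·1 + (-0.1690)·2 = -2.1974.
u_2 = a_2 + 2.1974·q_1 = (-0.1143, -2.8857, 2.4857, 1.6286).
‖u_2‖ = 4.1438, so q_2 = (-0.0276, -0.6964, 0.5999, 0.3930).

Q = [[-0.5071, -0.0276], [0.5071, -0.6964], [0.6761, 0.5999], [-0.1690, 0.3930]], R = [[5.9161, -2.1974], [0.0000, 4.1438]]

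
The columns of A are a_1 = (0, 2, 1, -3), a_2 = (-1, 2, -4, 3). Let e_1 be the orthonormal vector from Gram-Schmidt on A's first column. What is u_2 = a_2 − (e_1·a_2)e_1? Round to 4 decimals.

u_2 = (-1.0000, 3.2857, -3.3571, 1.0714)

a_1 = (0, 2, 1, -3); ‖a_1‖ = 3.7417, so e_1 = (0.0000, 0.5345, 0.2673, -0.8018).
e_1·a_2 = 0.0000·(-1) + 0.5345·2 + 0.2673·(-4) + (-0.8018)·3 = -2.4054.
u_2 = a_2 + 2.4054·e_1 = (-1.0000, 3.2857, -3.3571, 1.0714).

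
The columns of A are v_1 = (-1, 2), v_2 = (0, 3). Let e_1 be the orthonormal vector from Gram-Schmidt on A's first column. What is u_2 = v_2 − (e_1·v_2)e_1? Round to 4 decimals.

u_2 = (1.2000, 0.6000)

e_1 = v_1/‖v_1‖ = (-1, 2)/2.2361 = (-0.4472, 0.8944).
r_{12} = e_1·v_2 = 2.6833.
u_2 = v_2 − 2.6833·e_1 = (1.2000, 0.6000).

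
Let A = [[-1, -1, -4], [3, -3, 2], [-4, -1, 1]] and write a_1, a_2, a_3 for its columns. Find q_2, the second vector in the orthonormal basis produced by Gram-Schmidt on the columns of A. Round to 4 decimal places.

q_2 = (-0.3581, -0.7877, -0.5013)

a_1 = (-1, 3, -4); ‖a_1‖ = 5.0990, so q_1 = (-0.1961, 0.5883, -0.7845).
q_1·a_2 = (-0.1961)·(-1) + 0.5883·(-3) + (-0.7845)·(-1) = -0.7845.
u_2 = a_2 + 0.7845·q_1 = (-1.1538, -2.5385, -1.6154).
‖u_2‖ = 3.2225, so q_2 = (-0.3581, -0.7877, -0.5013).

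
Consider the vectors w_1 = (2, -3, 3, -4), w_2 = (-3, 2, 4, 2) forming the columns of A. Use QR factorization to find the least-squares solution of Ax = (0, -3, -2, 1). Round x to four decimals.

x = (-0.1084, -0.3899)

w_1 = (2, -3, 3, -4); ‖w_1‖ = 6.1644, so e_1 = (0.3244, -0.4867, 0.4867, -0.6489).
e_1·w_2 = 0.3244·(-3) + (-0.4867)·2 + 0.4867·4 + (-0.6489)·2 = -1.2978.
u_2 = w_2 + 1.2978·e_1 = (-2.5789, 1.3684, 4.6316, 1.1579).
‖u_2‖ = 5.5961, so e_2 = (-0.4609, 0.2445, 0.8277, 0.2069).
Qᵀb = (-0.1622, -2.1820).
Back-substitute: x_2 = -2.1820/5.5961 = -0.3899.
x_1 = (-0.1622 + 1.2978·(-0.3899))/6.1644 = -0.1084.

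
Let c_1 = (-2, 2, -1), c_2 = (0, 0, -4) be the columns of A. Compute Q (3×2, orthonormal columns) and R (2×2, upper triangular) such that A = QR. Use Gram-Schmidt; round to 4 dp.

Q = [[-0.6667, 0.2357], [0.6667, -0.2357], [-0.3333, -0.9428]], R = [[3.0000, 1.3333], [0.0000, 3.7712]]

c_1 = (-2, 2, -1); ‖c_1‖ = 3.0000, so q_1 = (-0.6667, 0.6667, -0.3333).
q_1·c_2 = (-0.6667)·0 + 0.6667·0 + (-0.3333)·(-4) = 1.3333.
u_2 = c_2 − 1.3333·q_1 = (0.8889, -0.8889, -3.5556).
‖u_2‖ = 3.7712, so q_2 = (0.2357, -0.2357, -0.9428).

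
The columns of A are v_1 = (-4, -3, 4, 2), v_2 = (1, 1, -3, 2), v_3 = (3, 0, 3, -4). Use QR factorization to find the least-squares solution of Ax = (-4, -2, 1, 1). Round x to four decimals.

v_1 = (-4, -3, 4, 2); ‖v_1‖ = 6.7082, so e_1 = (-0.5963, -0.4472, 0.5963, 0.2981).
e_1·v_2 = (-0.5963)·1 + (-0.4472)·1 + 0.5963·(-3) + 0.2981·2 = -2.2361.
u_2 = v_2 + 2.2361·e_1 = (-0.3333, 0.0000, -1.6667, 2.6667).
‖u_2‖ = 3.1623, so e_2 = (-0.1054, 0.0000, -0.5270, 0.8433).
e_1·v_3 = (-0.5963)·3 + (-0.4472)·0 + 0.5963·3 + 0.2981·(-4) = -1.1926; e_2·v_3 = (-0.1054)·3 + 0.0000·0 + (-0.5270)·3 + 0.8433·(-4) = -5.2705.
u_3 = v_3 + 1.1926·e_1 + 5.2705·e_2 = (1.7333, -0.5333, 0.9333, 0.8000).
‖u_3‖ = 2.1909, so e_3 = (0.7912, -0.2434, 0.4260, 0.3651).
Qᵀb = (4.1740, 0.7379, -1.8866).
Back-substitute: x_3 = -1.8866/2.1909 = -0.8611.
x_2 = (0.7379 + 5.2705·(-0.8611))/3.1623 = -1.2019.
x_1 = (4.1740 + 2.2361·(-1.2019) + 1.1926·(-0.8611))/6.7082 = 0.0685.

x = (0.0685, -1.2019, -0.8611)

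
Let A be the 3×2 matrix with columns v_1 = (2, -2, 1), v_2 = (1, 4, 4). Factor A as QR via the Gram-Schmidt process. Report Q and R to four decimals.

q_1 = v_1/‖v_1‖ = (2, -2, 1)/3.0000 = (0.6667, -0.6667, 0.3333).
r_{12} = q_1·v_2 = -0.6667.
u_2 = v_2 + 0.6667·q_1 = (1.4444, 3.5556, 4.2222).
‖u_2‖ = 5.7057, so q_2 = (0.2532, 0.6232, 0.7400).

Q = [[0.6667, 0.2532], [-0.6667, 0.6232], [0.3333, 0.7400]], R = [[3.0000, -0.6667], [0.0000, 5.7057]]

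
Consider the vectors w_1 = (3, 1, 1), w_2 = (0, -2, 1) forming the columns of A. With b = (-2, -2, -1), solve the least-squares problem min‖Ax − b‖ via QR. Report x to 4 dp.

w_1 = (3, 1, 1); ‖w_1‖ = 3.3166, so e_1 = (0.9045, 0.3015, 0.3015).
e_1·w_2 = 0.9045·0 + 0.3015·(-2) + 0.3015·1 = -0.3015.
u_2 = w_2 + 0.3015·e_1 = (0.2727, -1.9091, 1.0909).
‖u_2‖ = 2.2156, so e_2 = (0.1231, -0.8616, 0.4924).
Qᵀb = (-2.7136, 0.9847).
Back-substitute: x_2 = 0.9847/2.2156 = 0.4444.
x_1 = (-2.7136 + 0.3015·0.4444)/3.3166 = -0.7778.

x = (-0.7778, 0.4444)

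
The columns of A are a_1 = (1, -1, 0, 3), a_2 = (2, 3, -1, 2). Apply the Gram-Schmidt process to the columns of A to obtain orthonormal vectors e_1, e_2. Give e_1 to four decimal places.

e_1 = (0.3015, -0.3015, 0.0000, 0.9045)

a_1 = (1, -1, 0, 3); ‖a_1‖ = 3.3166, so e_1 = (0.3015, -0.3015, 0.0000, 0.9045).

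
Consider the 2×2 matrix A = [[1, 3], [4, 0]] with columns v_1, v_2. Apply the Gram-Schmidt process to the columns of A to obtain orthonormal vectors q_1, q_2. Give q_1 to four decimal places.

q_1 = (0.2425, 0.9701)

v_1 = (1, 4); ‖v_1‖ = 4.1231, so q_1 = (0.2425, 0.9701).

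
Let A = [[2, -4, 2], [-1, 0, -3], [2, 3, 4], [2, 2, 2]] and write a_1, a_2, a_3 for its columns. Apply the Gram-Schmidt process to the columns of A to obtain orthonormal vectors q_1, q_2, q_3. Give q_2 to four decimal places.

q_2 = (-0.8042, 0.0287, 0.5026, 0.3159)

a_1 = (2, -1, 2, 2); ‖a_1‖ = 3.6056, so q_1 = (0.5547, -0.2774, 0.5547, 0.5547).
q_1·a_2 = 0.5547·(-4) + (-0.2774)·0 + 0.5547·3 + 0.5547·2 = 0.5547.
u_2 = a_2 − 0.5547·q_1 = (-4.3077, 0.1538, 2.6923, 1.6923).
‖u_2‖ = 5.3565, so q_2 = (-0.8042, 0.0287, 0.5026, 0.3159).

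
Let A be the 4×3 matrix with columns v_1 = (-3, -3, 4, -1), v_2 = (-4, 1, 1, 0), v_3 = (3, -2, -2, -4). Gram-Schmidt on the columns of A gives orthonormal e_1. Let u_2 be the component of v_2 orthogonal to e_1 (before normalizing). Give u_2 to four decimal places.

v_1 = (-3, -3, 4, -1); ‖v_1‖ = 5.9161, so e_1 = (-0.5071, -0.5071, 0.6761, -0.1690).
e_1·v_2 = (-0.5071)·(-4) + (-0.5071)·1 + 0.6761·1 + (-0.1690)·0 = 2.1974.
u_2 = v_2 − 2.1974·e_1 = (-2.8857, 2.1143, -0.4857, 0.3714).

u_2 = (-2.8857, 2.1143, -0.4857, 0.3714)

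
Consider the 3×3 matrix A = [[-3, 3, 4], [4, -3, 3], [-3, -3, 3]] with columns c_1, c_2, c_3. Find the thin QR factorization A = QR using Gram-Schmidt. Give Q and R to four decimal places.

c_1 = (-3, 4, -3); ‖c_1‖ = 5.8310, so e_1 = (-0.5145, 0.6860, -0.5145).
e_1·c_2 = (-0.5145)·3 + 0.6860·(-3) + (-0.5145)·(-3) = -2.0580.
u_2 = c_2 + 2.0580·e_1 = (1.9412, -1.5882, -4.0588).
‖u_2‖ = 4.7712, so e_2 = (0.4068, -0.3329, -0.8507).
e_1·c_3 = (-0.5145)·4 + 0.6860·3 + (-0.5145)·3 = -1.5435; e_2·c_3 = 0.4068·4 + (-0.3329)·3 + (-0.8507)·3 = -1.9233.
u_3 = c_3 + 1.5435·e_1 + 1.9233·e_2 = (3.9884, 3.4186, 0.5698).
‖u_3‖ = 5.2838, so e_3 = (0.7548, 0.6470, 0.1078).

Q = [[-0.5145, 0.4068, 0.7548], [0.6860, -0.3329, 0.6470], [-0.5145, -0.8507, 0.1078]], R = [[5.8310, -2.0580, -1.5435], [0.0000, 4.7712, -1.9233], [0.0000, 0.0000, 5.2838]]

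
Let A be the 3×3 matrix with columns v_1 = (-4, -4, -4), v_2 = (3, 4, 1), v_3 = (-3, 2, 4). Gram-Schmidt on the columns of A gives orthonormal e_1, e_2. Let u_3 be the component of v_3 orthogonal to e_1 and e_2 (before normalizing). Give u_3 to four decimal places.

e_1 = v_1/‖v_1‖ = (-4, -4, -4)/6.9282 = (-0.5774, -0.5774, -0.5774).
r_{12} = e_1·v_2 = -4.6188.
u_2 = v_2 + 4.6188·e_1 = (0.3333, 1.3333, -1.6667).
‖u_2‖ = 2.1602, so e_2 = (0.1543, 0.6172, -0.7715).
r_{13} = e_1·v_3 = -1.7321; r_{23} = e_2·v_3 = -2.3146.
u_3 = v_3 + 1.7321·e_1 + 2.3146·e_2 = (-3.6429, 2.4286, 1.2143).

u_3 = (-3.6429, 2.4286, 1.2143)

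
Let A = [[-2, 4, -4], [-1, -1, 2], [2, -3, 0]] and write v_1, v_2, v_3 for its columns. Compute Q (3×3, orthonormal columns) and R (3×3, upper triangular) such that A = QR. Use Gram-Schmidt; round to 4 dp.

Q = [[-0.6667, 0.4134, -0.6202], [-0.3333, -0.9096, -0.2481], [0.6667, -0.0413, -0.7442]], R = [[3.0000, -4.3333, 2.0000], [0.0000, 2.6874, -3.4730], [0.0000, 0.0000, 1.9846]]

q_1 = v_1/‖v_1‖ = (-2, -1, 2)/3.0000 = (-0.6667, -0.3333, 0.6667).
r_{12} = q_1·v_2 = -4.3333.
u_2 = v_2 + 4.3333·q_1 = (1.1111, -2.4444, -0.1111).
‖u_2‖ = 2.6874, so q_2 = (0.4134, -0.9096, -0.0413).
r_{13} = q_1·v_3 = 2.0000; r_{23} = q_2·v_3 = -3.4730.
u_3 = v_3 − 2.0000·q_1 + 3.4730·q_2 = (-1.2308, -0.4923, -1.4769).
‖u_3‖ = 1.9846, so q_3 = (-0.6202, -0.2481, -0.7442).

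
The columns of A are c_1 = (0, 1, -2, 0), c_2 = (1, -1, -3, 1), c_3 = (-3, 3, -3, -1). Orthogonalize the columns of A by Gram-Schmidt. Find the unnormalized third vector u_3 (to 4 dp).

u_3 = (-2.0000, -0.8000, -0.4000, 0.0000)

c_1 = (0, 1, -2, 0); ‖c_1‖ = 2.2361, so e_1 = (0.0000, 0.4472, -0.8944, 0.0000).
e_1·c_2 = 0.0000·1 + 0.4472·(-1) + (-0.8944)·(-3) + 0.0000·1 = 2.2361.
u_2 = c_2 − 2.2361·e_1 = (1.0000, -2.0000, -1.0000, 1.0000).
‖u_2‖ = 2.6458, so e_2 = (0.3780, -0.7559, -0.3780, 0.3780).
e_1·c_3 = 0.0000·(-3) + 0.4472·3 + (-0.8944)·(-3) + 0.0000·(-1) = 4.0249; e_2·c_3 = 0.3780·(-3) + (-0.7559)·3 + (-0.3780)·(-3) + 0.3780·(-1) = -2.6458.
u_3 = c_3 − 4.0249·e_1 + 2.6458·e_2 = (-2.0000, -0.8000, -0.4000, 0.0000).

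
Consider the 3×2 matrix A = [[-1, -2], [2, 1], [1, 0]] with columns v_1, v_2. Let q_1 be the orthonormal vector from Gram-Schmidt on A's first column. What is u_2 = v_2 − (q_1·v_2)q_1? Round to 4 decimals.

v_1 = (-1, 2, 1); ‖v_1‖ = 2.4495, so q_1 = (-0.4082, 0.8165, 0.4082).
q_1·v_2 = (-0.4082)·(-2) + 0.8165·1 + 0.4082·0 = 1.6330.
u_2 = v_2 − 1.6330·q_1 = (-1.3333, -0.3333, -0.6667).

u_2 = (-1.3333, -0.3333, -0.6667)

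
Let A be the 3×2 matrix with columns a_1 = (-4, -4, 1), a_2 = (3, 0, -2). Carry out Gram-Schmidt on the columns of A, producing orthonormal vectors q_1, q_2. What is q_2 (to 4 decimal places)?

q_2 = (0.4904, -0.6386, -0.5930)

a_1 = (-4, -4, 1); ‖a_1‖ = 5.7446, so q_1 = (-0.6963, -0.6963, 0.1741).
q_1·a_2 = (-0.6963)·3 + (-0.6963)·0 + 0.1741·(-2) = -2.4371.
u_2 = a_2 + 2.4371·q_1 = (1.3030, -1.6970, -1.5758).
‖u_2‖ = 2.6572, so q_2 = (0.4904, -0.6386, -0.5930).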